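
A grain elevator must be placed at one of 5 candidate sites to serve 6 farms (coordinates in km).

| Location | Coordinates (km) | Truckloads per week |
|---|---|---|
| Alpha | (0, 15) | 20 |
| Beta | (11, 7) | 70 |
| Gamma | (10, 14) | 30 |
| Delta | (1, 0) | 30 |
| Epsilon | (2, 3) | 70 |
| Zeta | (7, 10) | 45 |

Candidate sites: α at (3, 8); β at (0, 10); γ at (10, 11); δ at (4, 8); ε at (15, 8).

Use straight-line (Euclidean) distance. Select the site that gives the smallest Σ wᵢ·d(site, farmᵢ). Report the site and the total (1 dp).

δ, total 1706.3 km

Total weighted distance at each candidate:
  α (3, 8): total = 1798.8
  β (0, 10): total = 2347.3
  γ (10, 11): total = 1954.7
  δ (4, 8): total = 1706.3
  ε (15, 8): total = 2683.8
Minimum is at δ with total 1706.3 km.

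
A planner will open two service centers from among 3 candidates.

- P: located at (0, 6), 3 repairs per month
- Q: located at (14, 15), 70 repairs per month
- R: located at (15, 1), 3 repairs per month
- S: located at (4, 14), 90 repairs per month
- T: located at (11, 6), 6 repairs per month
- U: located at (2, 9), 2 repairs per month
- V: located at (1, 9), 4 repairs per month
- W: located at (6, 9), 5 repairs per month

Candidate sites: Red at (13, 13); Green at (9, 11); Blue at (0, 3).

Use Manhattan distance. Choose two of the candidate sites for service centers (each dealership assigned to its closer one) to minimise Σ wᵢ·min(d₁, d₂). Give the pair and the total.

Evaluate every pair (each demand assigned to the nearer of the two):
  {Red, Green}: total = 1139
  {Red, Blue}: total = 1314
  {Green, Blue}: total = 1518
Best pair: {Red, Green} with total 1139.

{Red, Green}, total 1139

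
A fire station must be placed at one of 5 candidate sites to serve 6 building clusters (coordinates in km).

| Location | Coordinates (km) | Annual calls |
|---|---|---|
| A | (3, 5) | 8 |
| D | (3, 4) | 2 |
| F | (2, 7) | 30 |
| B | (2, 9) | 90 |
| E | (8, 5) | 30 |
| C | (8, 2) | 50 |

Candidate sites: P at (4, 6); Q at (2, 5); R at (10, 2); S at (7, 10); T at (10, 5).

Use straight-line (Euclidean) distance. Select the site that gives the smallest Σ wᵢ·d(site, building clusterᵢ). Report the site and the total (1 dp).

P, total 813.9 km

Total weighted distance at each candidate:
  P (4, 6): total = 813.9
  Q (2, 5): total = 946.2
  R (10, 2): total = 1523.4
  S (7, 10): total = 1255.6
  T (10, 5): total = 1362.8
Minimum is at P with total 813.9 km.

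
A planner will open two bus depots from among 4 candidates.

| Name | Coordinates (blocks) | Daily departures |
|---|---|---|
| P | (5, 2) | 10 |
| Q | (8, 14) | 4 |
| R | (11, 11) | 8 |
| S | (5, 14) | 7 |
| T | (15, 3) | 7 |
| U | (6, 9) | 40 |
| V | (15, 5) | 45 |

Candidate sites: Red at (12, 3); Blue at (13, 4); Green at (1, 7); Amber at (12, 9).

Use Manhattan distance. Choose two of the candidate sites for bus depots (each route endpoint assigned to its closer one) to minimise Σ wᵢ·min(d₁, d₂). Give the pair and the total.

{Blue, Amber}, total 640

Evaluate every pair (each demand assigned to the nearer of the two):
  {Blue, Amber}: total = 640
  {Red, Amber}: total = 710
  {Blue, Green}: total = 731
  {Red, Green}: total = 811
  {Green, Amber}: total = 845
  {Red, Blue}: total = 974
Best pair: {Blue, Amber} with total 640.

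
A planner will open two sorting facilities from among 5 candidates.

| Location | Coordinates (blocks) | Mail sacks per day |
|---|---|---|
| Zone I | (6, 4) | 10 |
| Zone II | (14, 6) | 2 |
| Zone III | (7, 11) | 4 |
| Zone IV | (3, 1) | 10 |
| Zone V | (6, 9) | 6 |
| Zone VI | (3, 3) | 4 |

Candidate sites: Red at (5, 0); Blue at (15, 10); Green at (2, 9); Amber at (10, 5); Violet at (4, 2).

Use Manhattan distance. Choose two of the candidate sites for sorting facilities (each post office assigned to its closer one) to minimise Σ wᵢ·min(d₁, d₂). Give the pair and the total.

{Green, Violet}, total 148

Evaluate every pair (each demand assigned to the nearer of the two):
  {Green, Violet}: total = 148
  {Amber, Violet}: total = 162
  {Blue, Violet}: total = 168
  {Red, Green}: total = 182
  {Red, Amber}: total = 194
  {Red, Violet}: total = 198
  {Red, Blue}: total = 206
  {Green, Amber}: total = 230
  {Blue, Green}: total = 270
  {Blue, Amber}: total = 290
Best pair: {Green, Violet} with total 148.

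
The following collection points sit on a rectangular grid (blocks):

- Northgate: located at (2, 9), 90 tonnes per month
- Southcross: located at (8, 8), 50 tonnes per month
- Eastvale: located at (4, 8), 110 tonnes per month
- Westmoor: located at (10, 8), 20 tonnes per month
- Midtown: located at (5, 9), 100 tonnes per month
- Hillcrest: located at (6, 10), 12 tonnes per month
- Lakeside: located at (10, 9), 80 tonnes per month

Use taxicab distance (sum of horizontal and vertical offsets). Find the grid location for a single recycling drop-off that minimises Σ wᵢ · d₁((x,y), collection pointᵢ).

(5, 9)

Manhattan distance separates: Σwᵢ(|x−xᵢ|+|y−yᵢ|) = Σwᵢ|x−xᵢ| + Σwᵢ|y−yᵢ|, so x and y are optimised independently as 1-D weighted medians.
Total weight W = 462; half = 231.
x-coordinate, sorted with cumulative weight:
  x=2 (Northgate, w=90) cum 90
  x=4 (Eastvale, w=110) cum 200
  x=5 (Midtown, w=100) cum 300  ← median
  x=6 (Hillcrest, w=12) cum 312
  x=8 (Southcross, w=50) cum 362
  x=10 (Westmoor, w=20) cum 382
  x=10 (Lakeside, w=80) cum 462
⇒ x* = 5
y-coordinate, sorted with cumulative weight:
  y=8 (Southcross, w=50) cum 50
  y=8 (Eastvale, w=110) cum 160
  y=8 (Westmoor, w=20) cum 180
  y=9 (Northgate, w=90) cum 270  ← median
  y=9 (Midtown, w=100) cum 370
  y=9 (Lakeside, w=80) cum 450
  y=10 (Hillcrest, w=12) cum 462
⇒ y* = 9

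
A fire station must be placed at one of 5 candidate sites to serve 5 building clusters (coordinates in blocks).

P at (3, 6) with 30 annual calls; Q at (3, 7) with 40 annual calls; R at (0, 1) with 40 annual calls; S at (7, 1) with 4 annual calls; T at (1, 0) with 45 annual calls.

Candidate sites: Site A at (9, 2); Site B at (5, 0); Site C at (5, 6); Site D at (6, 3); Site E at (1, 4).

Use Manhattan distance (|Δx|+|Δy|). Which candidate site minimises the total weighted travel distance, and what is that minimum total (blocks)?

Site E, total 696 blocks

Total weighted distance at each candidate:
  Site A (9, 2): total = 1602
  Site B (5, 0): total = 1032
  Site C (5, 6): total = 1058
  Site D (6, 3): total = 1152
  Site E (1, 4): total = 696
Minimum is at Site E with total 696 blocks.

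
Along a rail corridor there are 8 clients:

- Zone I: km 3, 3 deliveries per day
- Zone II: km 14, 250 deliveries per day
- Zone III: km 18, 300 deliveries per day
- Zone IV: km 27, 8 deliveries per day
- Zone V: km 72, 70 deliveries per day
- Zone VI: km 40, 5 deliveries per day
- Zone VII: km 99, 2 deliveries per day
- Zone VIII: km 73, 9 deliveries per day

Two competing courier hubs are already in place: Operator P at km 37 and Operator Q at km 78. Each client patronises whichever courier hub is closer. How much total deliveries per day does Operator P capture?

566

The indifferent point is the midpoint (37+78)/2 = 57.5; clients left of it (closer to Operator P at 37) go to Operator P, those right go to Operator Q.
  Zone I at 3 (w=3) → Operator P
  Zone II at 14 (w=250) → Operator P
  Zone III at 18 (w=300) → Operator P
  Zone IV at 27 (w=8) → Operator P
  Zone VI at 40 (w=5) → Operator P
  Zone V at 72 (w=70) → Operator Q
  Zone VIII at 73 (w=9) → Operator Q
  Zone VII at 99 (w=2) → Operator Q
Operator P captures 566; Operator Q captures 81.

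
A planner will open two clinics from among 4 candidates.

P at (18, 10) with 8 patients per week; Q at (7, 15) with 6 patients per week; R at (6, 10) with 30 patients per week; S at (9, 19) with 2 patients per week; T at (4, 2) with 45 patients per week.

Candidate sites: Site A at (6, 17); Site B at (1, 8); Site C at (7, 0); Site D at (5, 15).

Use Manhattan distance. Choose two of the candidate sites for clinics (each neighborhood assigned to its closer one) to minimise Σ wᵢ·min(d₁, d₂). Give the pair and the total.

{Site C, Site D}, total 577

Evaluate every pair (each demand assigned to the nearer of the two):
  {Site C, Site D}: total = 577
  {Site A, Site C}: total = 615
  {Site B, Site C}: total = 703
  {Site B, Site D}: total = 757
  {Site A, Site B}: total = 795
  {Site A, Site D}: total = 976
Best pair: {Site C, Site D} with total 577.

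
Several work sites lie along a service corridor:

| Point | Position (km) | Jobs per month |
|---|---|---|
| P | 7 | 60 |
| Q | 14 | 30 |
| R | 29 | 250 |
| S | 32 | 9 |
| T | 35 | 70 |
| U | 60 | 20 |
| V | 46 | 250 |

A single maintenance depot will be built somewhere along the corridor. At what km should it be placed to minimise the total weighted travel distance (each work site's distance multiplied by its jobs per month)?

x = 32

For a sum of weighted absolute distances on a line, the optimum is the weighted median (not the mean). Total weight W = 689; half-weight = 344.5.
Sort by position and accumulate weight:
  km 7 (P, w=60) → cum 60
  km 14 (Q, w=30) → cum 90
  km 29 (R, w=250) → cum 340
  km 32 (S, w=9) → cum 349  ≥ 344.5 → median here
  km 35 (T, w=70) → cum 419
  km 46 (V, w=250) → cum 669
  km 60 (U, w=20) → cum 689
Optimal location: km 32.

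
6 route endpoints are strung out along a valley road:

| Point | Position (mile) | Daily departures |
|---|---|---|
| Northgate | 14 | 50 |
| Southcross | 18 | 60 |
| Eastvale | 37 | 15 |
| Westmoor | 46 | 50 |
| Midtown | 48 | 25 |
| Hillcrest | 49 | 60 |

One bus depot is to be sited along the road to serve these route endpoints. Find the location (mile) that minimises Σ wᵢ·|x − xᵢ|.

For a sum of weighted absolute distances on a line, the optimum is the weighted median (not the mean). Total weight W = 260; half-weight = 130.
Sort by position and accumulate weight:
  mile 14 (Northgate, w=50) → cum 50
  mile 18 (Southcross, w=60) → cum 110
  mile 37 (Eastvale, w=15) → cum 125
  mile 46 (Westmoor, w=50) → cum 175  ≥ 130 → median here
  mile 48 (Midtown, w=25) → cum 200
  mile 49 (Hillcrest, w=60) → cum 260
Optimal location: mile 46.

x = 46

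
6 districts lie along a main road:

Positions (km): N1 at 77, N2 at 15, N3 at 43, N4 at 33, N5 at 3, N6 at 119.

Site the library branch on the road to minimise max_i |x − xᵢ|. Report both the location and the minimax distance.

The 1-center on a line is the midpoint of the two extreme points: leftmost at 3, rightmost at 119.
Optimal location = (3 + 119)/2 = 61; maximum distance = (119 − 3)/2 = 58.

location 61, max distance 58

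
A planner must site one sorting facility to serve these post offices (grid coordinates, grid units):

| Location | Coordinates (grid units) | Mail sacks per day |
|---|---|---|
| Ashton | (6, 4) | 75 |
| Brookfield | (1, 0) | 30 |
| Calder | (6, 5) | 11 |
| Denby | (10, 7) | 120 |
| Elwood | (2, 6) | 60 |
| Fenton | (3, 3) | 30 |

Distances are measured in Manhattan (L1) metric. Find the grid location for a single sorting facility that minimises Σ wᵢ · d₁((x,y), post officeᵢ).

Manhattan distance separates: Σwᵢ(|x−xᵢ|+|y−yᵢ|) = Σwᵢ|x−xᵢ| + Σwᵢ|y−yᵢ|, so x and y are optimised independently as 1-D weighted medians.
Total weight W = 326; half = 163.
x-coordinate, sorted with cumulative weight:
  x=1 (Brookfield, w=30) cum 30
  x=2 (Elwood, w=60) cum 90
  x=3 (Fenton, w=30) cum 120
  x=6 (Ashton, w=75) cum 195  ← median
  x=6 (Calder, w=11) cum 206
  x=10 (Denby, w=120) cum 326
⇒ x* = 6
y-coordinate, sorted with cumulative weight:
  y=0 (Brookfield, w=30) cum 30
  y=3 (Fenton, w=30) cum 60
  y=4 (Ashton, w=75) cum 135
  y=5 (Calder, w=11) cum 146
  y=6 (Elwood, w=60) cum 206  ← median
  y=7 (Denby, w=120) cum 326
⇒ y* = 6

(6, 6)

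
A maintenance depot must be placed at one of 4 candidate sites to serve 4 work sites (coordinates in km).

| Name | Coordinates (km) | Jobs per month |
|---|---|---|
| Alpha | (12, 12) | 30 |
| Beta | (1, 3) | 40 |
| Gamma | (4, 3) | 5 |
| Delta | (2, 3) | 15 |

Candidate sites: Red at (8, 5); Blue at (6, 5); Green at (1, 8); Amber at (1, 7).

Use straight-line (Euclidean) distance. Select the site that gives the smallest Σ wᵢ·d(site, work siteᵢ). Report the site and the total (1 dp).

Blue, total 573.2 km

Total weighted distance at each candidate:
  Red (8, 5): total = 650.3
  Blue (6, 5): total = 573.2
  Green (1, 8): total = 656.8
  Amber (1, 7): total = 609.3
Minimum is at Blue with total 573.2 km.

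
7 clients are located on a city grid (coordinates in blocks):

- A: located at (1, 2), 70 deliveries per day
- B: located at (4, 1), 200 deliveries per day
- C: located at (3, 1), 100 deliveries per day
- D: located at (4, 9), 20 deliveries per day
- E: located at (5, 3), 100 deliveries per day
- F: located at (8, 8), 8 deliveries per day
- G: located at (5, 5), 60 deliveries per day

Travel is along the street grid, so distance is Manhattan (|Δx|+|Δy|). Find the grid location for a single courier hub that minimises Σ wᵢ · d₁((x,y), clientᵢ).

(4, 1)

Manhattan distance separates: Σwᵢ(|x−xᵢ|+|y−yᵢ|) = Σwᵢ|x−xᵢ| + Σwᵢ|y−yᵢ|, so x and y are optimised independently as 1-D weighted medians.
Total weight W = 558; half = 279.
x-coordinate, sorted with cumulative weight:
  x=1 (A, w=70) cum 70
  x=3 (C, w=100) cum 170
  x=4 (B, w=200) cum 370  ← median
  x=4 (D, w=20) cum 390
  x=5 (E, w=100) cum 490
  x=5 (G, w=60) cum 550
  x=8 (F, w=8) cum 558
⇒ x* = 4
y-coordinate, sorted with cumulative weight:
  y=1 (B, w=200) cum 200
  y=1 (C, w=100) cum 300  ← median
  y=2 (A, w=70) cum 370
  y=3 (E, w=100) cum 470
  y=5 (G, w=60) cum 530
  y=8 (F, w=8) cum 538
  y=9 (D, w=20) cum 558
⇒ y* = 1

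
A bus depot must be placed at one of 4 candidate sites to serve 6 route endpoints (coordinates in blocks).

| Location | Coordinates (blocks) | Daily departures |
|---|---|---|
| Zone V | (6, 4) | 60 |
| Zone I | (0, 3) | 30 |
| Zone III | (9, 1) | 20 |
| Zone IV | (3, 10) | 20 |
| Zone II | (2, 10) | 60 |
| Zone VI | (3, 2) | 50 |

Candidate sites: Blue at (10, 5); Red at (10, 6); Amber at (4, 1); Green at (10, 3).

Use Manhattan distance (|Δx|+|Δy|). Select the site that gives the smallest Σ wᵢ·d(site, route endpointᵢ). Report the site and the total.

Total weighted distance at each candidate:
  Blue (10, 5): total = 2280
  Red (10, 6): total = 2360
  Amber (4, 1): total = 1540
  Green (10, 3): total = 2240
Minimum is at Amber with total 1540 blocks.

Amber, total 1540 blocks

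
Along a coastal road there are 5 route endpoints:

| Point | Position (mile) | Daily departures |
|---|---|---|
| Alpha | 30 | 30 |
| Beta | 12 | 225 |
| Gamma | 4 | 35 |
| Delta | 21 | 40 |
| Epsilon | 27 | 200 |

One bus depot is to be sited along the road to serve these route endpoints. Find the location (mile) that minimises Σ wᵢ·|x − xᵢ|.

For a sum of weighted absolute distances on a line, the optimum is the weighted median (not the mean). Total weight W = 530; half-weight = 265.
Sort by position and accumulate weight:
  mile 4 (Gamma, w=35) → cum 35
  mile 12 (Beta, w=225) → cum 260
  mile 21 (Delta, w=40) → cum 300  ≥ 265 → median here
  mile 27 (Epsilon, w=200) → cum 500
  mile 30 (Alpha, w=30) → cum 530
Optimal location: mile 21.

x = 21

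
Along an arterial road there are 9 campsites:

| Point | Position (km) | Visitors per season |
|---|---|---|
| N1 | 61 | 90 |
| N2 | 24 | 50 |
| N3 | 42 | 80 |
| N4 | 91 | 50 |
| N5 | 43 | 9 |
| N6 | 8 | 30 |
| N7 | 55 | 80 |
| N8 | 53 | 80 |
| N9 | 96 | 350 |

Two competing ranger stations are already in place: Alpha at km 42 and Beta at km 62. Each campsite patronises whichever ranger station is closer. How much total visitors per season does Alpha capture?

169

The indifferent point is the midpoint (42+62)/2 = 52; campsites left of it (closer to Alpha at 42) go to Alpha, those right go to Beta.
  N6 at 8 (w=30) → Alpha
  N2 at 24 (w=50) → Alpha
  N3 at 42 (w=80) → Alpha
  N5 at 43 (w=9) → Alpha
  N8 at 53 (w=80) → Beta
  N7 at 55 (w=80) → Beta
  N1 at 61 (w=90) → Beta
  N4 at 91 (w=50) → Beta
  N9 at 96 (w=350) → Beta
Alpha captures 169; Beta captures 650.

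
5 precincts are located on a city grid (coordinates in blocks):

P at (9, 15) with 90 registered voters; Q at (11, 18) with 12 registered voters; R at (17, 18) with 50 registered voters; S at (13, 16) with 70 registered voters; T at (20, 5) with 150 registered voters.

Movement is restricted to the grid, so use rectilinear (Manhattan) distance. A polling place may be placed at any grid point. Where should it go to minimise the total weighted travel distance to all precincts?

Manhattan distance separates: Σwᵢ(|x−xᵢ|+|y−yᵢ|) = Σwᵢ|x−xᵢ| + Σwᵢ|y−yᵢ|, so x and y are optimised independently as 1-D weighted medians.
Total weight W = 372; half = 186.
x-coordinate, sorted with cumulative weight:
  x=9 (P, w=90) cum 90
  x=11 (Q, w=12) cum 102
  x=13 (S, w=70) cum 172
  x=17 (R, w=50) cum 222  ← median
  x=20 (T, w=150) cum 372
⇒ x* = 17
y-coordinate, sorted with cumulative weight:
  y=5 (T, w=150) cum 150
  y=15 (P, w=90) cum 240  ← median
  y=16 (S, w=70) cum 310
  y=18 (Q, w=12) cum 322
  y=18 (R, w=50) cum 372
⇒ y* = 15

(17, 15)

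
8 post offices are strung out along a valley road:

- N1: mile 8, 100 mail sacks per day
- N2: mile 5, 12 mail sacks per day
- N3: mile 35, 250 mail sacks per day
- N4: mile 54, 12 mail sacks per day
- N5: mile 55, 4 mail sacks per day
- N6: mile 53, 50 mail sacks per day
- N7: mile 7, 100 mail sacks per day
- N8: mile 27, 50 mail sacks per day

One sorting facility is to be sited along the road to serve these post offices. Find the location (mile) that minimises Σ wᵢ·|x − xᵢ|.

For a sum of weighted absolute distances on a line, the optimum is the weighted median (not the mean). Total weight W = 578; half-weight = 289.
Sort by position and accumulate weight:
  mile 5 (N2, w=12) → cum 12
  mile 7 (N7, w=100) → cum 112
  mile 8 (N1, w=100) → cum 212
  mile 27 (N8, w=50) → cum 262
  mile 35 (N3, w=250) → cum 512  ≥ 289 → median here
  mile 53 (N6, w=50) → cum 562
  mile 54 (N4, w=12) → cum 574
  mile 55 (N5, w=4) → cum 578
Optimal location: mile 35.

x = 35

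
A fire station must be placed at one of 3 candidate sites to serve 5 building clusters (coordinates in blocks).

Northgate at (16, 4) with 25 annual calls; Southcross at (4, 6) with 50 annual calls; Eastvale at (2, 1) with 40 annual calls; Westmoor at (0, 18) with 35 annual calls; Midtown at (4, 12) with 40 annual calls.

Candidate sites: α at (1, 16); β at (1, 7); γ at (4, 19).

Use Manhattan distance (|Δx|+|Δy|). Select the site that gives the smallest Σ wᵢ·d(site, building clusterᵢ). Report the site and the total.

Total weighted distance at each candidate:
  α (1, 16): total = 2350
  β (1, 7): total = 1670
  γ (4, 19): total = 2580
Minimum is at β with total 1670 blocks.

β, total 1670 blocks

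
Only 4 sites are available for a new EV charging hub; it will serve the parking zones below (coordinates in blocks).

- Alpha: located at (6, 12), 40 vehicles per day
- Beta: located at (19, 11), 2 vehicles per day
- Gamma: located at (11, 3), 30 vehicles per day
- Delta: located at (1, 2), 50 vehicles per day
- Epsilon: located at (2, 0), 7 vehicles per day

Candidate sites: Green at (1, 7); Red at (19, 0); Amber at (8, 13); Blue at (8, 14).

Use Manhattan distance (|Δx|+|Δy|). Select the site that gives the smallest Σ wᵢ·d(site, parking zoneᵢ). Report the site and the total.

Green, total 1170 blocks

Total weighted distance at each candidate:
  Green (1, 7): total = 1170
  Red (19, 0): total = 2471
  Amber (8, 13): total = 1569
  Blue (8, 14): total = 1698
Minimum is at Green with total 1170 blocks.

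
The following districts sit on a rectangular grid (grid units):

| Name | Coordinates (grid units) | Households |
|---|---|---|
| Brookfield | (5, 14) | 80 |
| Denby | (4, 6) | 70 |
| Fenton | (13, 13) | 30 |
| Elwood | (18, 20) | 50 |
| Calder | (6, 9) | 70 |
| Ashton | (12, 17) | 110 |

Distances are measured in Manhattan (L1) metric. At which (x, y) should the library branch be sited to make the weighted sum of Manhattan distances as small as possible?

Manhattan distance separates: Σwᵢ(|x−xᵢ|+|y−yᵢ|) = Σwᵢ|x−xᵢ| + Σwᵢ|y−yᵢ|, so x and y are optimised independently as 1-D weighted medians.
Total weight W = 410; half = 205.
x-coordinate, sorted with cumulative weight:
  x=4 (Denby, w=70) cum 70
  x=5 (Brookfield, w=80) cum 150
  x=6 (Calder, w=70) cum 220  ← median
  x=12 (Ashton, w=110) cum 330
  x=13 (Fenton, w=30) cum 360
  x=18 (Elwood, w=50) cum 410
⇒ x* = 6
y-coordinate, sorted with cumulative weight:
  y=6 (Denby, w=70) cum 70
  y=9 (Calder, w=70) cum 140
  y=13 (Fenton, w=30) cum 170
  y=14 (Brookfield, w=80) cum 250  ← median
  y=17 (Ashton, w=110) cum 360
  y=20 (Elwood, w=50) cum 410
⇒ y* = 14

(6, 14)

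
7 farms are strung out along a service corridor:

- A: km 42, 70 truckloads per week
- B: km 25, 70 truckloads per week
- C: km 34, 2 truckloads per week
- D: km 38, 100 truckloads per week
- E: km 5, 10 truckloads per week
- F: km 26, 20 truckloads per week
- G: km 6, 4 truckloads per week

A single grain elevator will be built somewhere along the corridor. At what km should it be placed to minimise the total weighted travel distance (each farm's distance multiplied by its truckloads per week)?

For a sum of weighted absolute distances on a line, the optimum is the weighted median (not the mean). Total weight W = 276; half-weight = 138.
Sort by position and accumulate weight:
  km 5 (E, w=10) → cum 10
  km 6 (G, w=4) → cum 14
  km 25 (B, w=70) → cum 84
  km 26 (F, w=20) → cum 104
  km 34 (C, w=2) → cum 106
  km 38 (D, w=100) → cum 206  ≥ 138 → median here
  km 42 (A, w=70) → cum 276
Optimal location: km 38.

x = 38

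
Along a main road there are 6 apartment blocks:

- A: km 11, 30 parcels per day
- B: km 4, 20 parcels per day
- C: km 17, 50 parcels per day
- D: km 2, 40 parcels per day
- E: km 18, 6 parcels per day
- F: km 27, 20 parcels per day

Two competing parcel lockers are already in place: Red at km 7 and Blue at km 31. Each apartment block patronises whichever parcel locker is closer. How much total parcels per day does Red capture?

146

The indifferent point is the midpoint (7+31)/2 = 19; apartment blocks left of it (closer to Red at 7) go to Red, those right go to Blue.
  D at 2 (w=40) → Red
  B at 4 (w=20) → Red
  A at 11 (w=30) → Red
  C at 17 (w=50) → Red
  E at 18 (w=6) → Red
  F at 27 (w=20) → Blue
Red captures 146; Blue captures 20.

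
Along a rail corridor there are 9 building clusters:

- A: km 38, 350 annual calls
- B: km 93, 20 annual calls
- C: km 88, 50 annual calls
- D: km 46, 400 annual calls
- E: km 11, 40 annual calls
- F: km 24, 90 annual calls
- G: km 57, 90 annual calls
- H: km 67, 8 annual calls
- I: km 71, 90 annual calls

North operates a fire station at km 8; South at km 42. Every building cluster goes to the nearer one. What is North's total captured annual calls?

The indifferent point is the midpoint (8+42)/2 = 25; building clusters left of it (closer to North at 8) go to North, those right go to South.
  E at 11 (w=40) → North
  F at 24 (w=90) → North
  A at 38 (w=350) → South
  D at 46 (w=400) → South
  G at 57 (w=90) → South
  H at 67 (w=8) → South
  I at 71 (w=90) → South
  C at 88 (w=50) → South
  B at 93 (w=20) → South
North captures 130; South captures 1008.

130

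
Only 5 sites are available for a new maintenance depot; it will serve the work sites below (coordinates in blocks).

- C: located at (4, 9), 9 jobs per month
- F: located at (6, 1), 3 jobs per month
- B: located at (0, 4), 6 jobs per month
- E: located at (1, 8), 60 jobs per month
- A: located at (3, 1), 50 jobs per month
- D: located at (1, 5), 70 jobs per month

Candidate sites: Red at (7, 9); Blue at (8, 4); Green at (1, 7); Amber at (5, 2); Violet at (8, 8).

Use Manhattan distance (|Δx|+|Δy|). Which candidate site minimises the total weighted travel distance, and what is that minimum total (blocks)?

Total weighted distance at each candidate:
  Red (7, 9): total = 1846
  Blue (8, 4): total = 1764
  Green (1, 7): total = 702
  Amber (5, 2): total = 1360
  Violet (8, 8): total = 1864
Minimum is at Green with total 702 blocks.

Green, total 702 blocks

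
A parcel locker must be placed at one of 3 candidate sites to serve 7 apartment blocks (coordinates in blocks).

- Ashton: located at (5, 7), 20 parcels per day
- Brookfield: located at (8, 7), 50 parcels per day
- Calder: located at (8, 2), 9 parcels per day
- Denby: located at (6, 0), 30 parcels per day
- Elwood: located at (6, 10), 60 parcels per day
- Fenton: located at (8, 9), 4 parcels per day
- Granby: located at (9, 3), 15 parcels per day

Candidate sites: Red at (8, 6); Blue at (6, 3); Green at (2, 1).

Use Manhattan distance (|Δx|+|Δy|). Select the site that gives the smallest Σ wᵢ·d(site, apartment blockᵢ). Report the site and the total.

Red, total 838 blocks

Total weighted distance at each candidate:
  Red (8, 6): total = 838
  Blue (6, 3): total = 1014
  Green (2, 1): total = 1964
Minimum is at Red with total 838 blocks.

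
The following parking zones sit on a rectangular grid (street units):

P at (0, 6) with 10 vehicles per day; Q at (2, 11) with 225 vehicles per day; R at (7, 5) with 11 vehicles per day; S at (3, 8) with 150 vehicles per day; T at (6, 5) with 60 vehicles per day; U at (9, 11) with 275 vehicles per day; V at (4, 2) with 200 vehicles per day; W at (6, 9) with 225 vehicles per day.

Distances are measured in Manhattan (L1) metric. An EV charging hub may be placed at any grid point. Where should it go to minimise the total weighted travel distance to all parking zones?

(4, 9)

Manhattan distance separates: Σwᵢ(|x−xᵢ|+|y−yᵢ|) = Σwᵢ|x−xᵢ| + Σwᵢ|y−yᵢ|, so x and y are optimised independently as 1-D weighted medians.
Total weight W = 1156; half = 578.
x-coordinate, sorted with cumulative weight:
  x=0 (P, w=10) cum 10
  x=2 (Q, w=225) cum 235
  x=3 (S, w=150) cum 385
  x=4 (V, w=200) cum 585  ← median
  x=6 (T, w=60) cum 645
  x=6 (W, w=225) cum 870
  x=7 (R, w=11) cum 881
  x=9 (U, w=275) cum 1156
⇒ x* = 4
y-coordinate, sorted with cumulative weight:
  y=2 (V, w=200) cum 200
  y=5 (R, w=11) cum 211
  y=5 (T, w=60) cum 271
  y=6 (P, w=10) cum 281
  y=8 (S, w=150) cum 431
  y=9 (W, w=225) cum 656  ← median
  y=11 (Q, w=225) cum 881
  y=11 (U, w=275) cum 1156
⇒ y* = 9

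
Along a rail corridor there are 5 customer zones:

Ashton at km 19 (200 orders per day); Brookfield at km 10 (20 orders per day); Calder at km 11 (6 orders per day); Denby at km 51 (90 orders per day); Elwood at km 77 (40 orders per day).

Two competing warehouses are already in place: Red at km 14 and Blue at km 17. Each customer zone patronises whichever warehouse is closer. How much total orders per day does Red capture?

26

The indifferent point is the midpoint (14+17)/2 = 15.5; customer zones left of it (closer to Red at 14) go to Red, those right go to Blue.
  Brookfield at 10 (w=20) → Red
  Calder at 11 (w=6) → Red
  Ashton at 19 (w=200) → Blue
  Denby at 51 (w=90) → Blue
  Elwood at 77 (w=40) → Blue
Red captures 26; Blue captures 330.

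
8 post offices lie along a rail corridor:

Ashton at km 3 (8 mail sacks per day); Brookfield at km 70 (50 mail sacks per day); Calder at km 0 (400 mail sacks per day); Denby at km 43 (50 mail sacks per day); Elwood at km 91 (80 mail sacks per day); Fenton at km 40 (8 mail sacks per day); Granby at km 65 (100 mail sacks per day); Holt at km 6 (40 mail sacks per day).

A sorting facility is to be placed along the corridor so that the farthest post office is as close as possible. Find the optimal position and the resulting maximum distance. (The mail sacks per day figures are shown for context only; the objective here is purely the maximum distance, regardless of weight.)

location 45.5, max distance 45.5

The 1-center on a line is the midpoint of the two extreme points: leftmost at 0, rightmost at 91.
Optimal location = (0 + 91)/2 = 45.5; maximum distance = (91 − 0)/2 = 45.5.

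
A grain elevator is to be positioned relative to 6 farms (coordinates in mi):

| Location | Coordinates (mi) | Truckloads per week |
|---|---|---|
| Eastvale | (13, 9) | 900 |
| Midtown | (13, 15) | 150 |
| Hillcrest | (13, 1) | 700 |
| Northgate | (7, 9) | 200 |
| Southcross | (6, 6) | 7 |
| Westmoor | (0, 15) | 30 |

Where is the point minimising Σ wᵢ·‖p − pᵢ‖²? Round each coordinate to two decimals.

The minimiser of Σwᵢ‖p−pᵢ‖² is the weighted centroid p* = (Σwᵢpᵢ)/(Σwᵢ).
Σwᵢ = 1987.
Σwᵢxᵢ = 900·13 + 150·13 + 700·13 + 200·7 + 7·6 + 30·0 = 24192.
Σwᵢyᵢ = 900·9 + 150·15 + 700·1 + 200·9 + 7·6 + 30·15 = 13342.
x* = 24192/1987 = 12.18, y* = 13342/1987 = 6.71.

(12.18, 6.71)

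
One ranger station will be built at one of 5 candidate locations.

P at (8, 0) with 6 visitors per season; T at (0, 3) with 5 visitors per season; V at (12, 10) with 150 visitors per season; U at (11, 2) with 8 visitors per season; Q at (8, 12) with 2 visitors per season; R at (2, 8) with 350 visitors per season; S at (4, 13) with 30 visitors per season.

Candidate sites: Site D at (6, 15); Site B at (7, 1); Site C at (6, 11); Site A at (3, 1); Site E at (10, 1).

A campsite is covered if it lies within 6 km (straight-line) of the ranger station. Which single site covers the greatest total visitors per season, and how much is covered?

Site C, covering 382

Coverage radius r = 6 km; a point is covered iff (Δx)²+(Δy)² ≤ 6² = 36.
  Site D (6, 15): covers {Q, S} → 32
  Site B (7, 1): covers {P, U} → 14
  Site C (6, 11): covers {Q, R, S} → 382
  Site A (3, 1): covers {P, T} → 11
  Site E (10, 1): covers {P, U} → 14
Maximum coverage at Site C: 382 visitors per season.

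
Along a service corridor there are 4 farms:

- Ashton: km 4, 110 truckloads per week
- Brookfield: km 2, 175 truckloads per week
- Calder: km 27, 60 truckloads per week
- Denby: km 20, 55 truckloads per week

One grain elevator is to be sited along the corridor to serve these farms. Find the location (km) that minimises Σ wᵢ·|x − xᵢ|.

For a sum of weighted absolute distances on a line, the optimum is the weighted median (not the mean). Total weight W = 400; half-weight = 200.
Sort by position and accumulate weight:
  km 2 (Brookfield, w=175) → cum 175
  km 4 (Ashton, w=110) → cum 285  ≥ 200 → median here
  km 20 (Denby, w=55) → cum 340
  km 27 (Calder, w=60) → cum 400
Optimal location: km 4.

x = 4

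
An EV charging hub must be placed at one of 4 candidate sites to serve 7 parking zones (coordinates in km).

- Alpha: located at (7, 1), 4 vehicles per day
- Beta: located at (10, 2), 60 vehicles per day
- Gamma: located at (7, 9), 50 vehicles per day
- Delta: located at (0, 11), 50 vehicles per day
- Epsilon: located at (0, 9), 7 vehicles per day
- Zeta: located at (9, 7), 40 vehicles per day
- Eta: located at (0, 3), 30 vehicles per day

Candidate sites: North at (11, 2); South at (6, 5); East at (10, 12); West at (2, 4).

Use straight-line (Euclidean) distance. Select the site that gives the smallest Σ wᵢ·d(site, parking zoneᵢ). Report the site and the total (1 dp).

South, total 1331.3 km

Total weighted distance at each candidate:
  North (11, 2): total = 1828.3
  South (6, 5): total = 1331.3
  East (10, 12): total = 2040.9
  West (2, 4): total = 1645.1
Minimum is at South with total 1331.3 km.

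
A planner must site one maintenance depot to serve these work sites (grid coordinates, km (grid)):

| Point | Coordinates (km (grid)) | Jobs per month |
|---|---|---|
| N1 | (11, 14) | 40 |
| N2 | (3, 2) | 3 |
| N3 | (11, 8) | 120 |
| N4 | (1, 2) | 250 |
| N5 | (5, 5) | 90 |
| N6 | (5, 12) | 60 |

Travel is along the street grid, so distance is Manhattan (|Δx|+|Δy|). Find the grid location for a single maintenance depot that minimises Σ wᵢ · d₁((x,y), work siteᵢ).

(5, 5)

Manhattan distance separates: Σwᵢ(|x−xᵢ|+|y−yᵢ|) = Σwᵢ|x−xᵢ| + Σwᵢ|y−yᵢ|, so x and y are optimised independently as 1-D weighted medians.
Total weight W = 563; half = 281.5.
x-coordinate, sorted with cumulative weight:
  x=1 (N4, w=250) cum 250
  x=3 (N2, w=3) cum 253
  x=5 (N5, w=90) cum 343  ← median
  x=5 (N6, w=60) cum 403
  x=11 (N1, w=40) cum 443
  x=11 (N3, w=120) cum 563
⇒ x* = 5
y-coordinate, sorted with cumulative weight:
  y=2 (N2, w=3) cum 3
  y=2 (N4, w=250) cum 253
  y=5 (N5, w=90) cum 343  ← median
  y=8 (N3, w=120) cum 463
  y=12 (N6, w=60) cum 523
  y=14 (N1, w=40) cum 563
⇒ y* = 5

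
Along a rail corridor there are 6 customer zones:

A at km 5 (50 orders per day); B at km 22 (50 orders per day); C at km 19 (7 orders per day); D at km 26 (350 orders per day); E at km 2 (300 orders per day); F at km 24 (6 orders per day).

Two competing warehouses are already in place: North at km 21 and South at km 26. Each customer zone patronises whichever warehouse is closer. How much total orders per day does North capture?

The indifferent point is the midpoint (21+26)/2 = 23.5; customer zones left of it (closer to North at 21) go to North, those right go to South.
  E at 2 (w=300) → North
  A at 5 (w=50) → North
  C at 19 (w=7) → North
  B at 22 (w=50) → North
  F at 24 (w=6) → South
  D at 26 (w=350) → South
North captures 407; South captures 356.

407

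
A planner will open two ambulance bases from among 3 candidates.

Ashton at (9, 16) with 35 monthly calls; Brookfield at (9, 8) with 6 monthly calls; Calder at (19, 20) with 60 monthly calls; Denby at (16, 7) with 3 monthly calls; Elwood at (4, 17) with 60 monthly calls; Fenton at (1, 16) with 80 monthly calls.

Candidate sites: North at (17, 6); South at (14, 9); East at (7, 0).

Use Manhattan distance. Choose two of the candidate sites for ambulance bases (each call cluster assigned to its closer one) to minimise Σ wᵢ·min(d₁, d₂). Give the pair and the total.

{North, South}, total 4102

Evaluate every pair (each demand assigned to the nearer of the two):
  {North, South}: total = 4102
  {South, East}: total = 4108
  {North, East}: total = 4616
Best pair: {North, South} with total 4102.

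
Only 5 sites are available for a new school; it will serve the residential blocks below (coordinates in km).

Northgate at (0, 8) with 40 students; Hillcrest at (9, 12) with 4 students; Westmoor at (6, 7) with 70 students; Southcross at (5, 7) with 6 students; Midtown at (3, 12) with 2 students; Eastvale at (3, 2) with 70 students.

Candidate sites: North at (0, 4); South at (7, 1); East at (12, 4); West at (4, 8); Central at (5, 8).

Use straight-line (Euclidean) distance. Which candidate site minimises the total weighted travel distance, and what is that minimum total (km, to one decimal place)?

Central, total 779.3 km

Total weighted distance at each candidate:
  North (0, 4): total = 982.2
  South (7, 1): total = 1216.5
  East (12, 4): total = 1724.9
  West (4, 8): total = 784.7
  Central (5, 8): total = 779.3
Minimum is at Central with total 779.3 km.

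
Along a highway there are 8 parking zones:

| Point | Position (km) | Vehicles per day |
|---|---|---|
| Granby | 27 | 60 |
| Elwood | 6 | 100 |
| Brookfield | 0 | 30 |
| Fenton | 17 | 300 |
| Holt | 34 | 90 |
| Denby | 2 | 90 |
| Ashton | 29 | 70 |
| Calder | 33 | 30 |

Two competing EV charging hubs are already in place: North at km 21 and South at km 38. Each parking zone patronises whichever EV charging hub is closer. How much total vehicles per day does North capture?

650

The indifferent point is the midpoint (21+38)/2 = 29.5; parking zones left of it (closer to North at 21) go to North, those right go to South.
  Brookfield at 0 (w=30) → North
  Denby at 2 (w=90) → North
  Elwood at 6 (w=100) → North
  Fenton at 17 (w=300) → North
  Granby at 27 (w=60) → North
  Ashton at 29 (w=70) → North
  Calder at 33 (w=30) → South
  Holt at 34 (w=90) → South
North captures 650; South captures 120.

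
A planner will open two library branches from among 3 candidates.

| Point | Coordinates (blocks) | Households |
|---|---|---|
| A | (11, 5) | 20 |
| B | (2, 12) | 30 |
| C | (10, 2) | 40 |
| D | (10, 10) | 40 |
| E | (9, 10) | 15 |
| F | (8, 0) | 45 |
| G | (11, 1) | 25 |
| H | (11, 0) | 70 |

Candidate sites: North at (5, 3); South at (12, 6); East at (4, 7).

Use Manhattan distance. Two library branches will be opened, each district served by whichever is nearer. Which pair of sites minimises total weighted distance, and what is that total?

Evaluate every pair (each demand assigned to the nearer of the two):
  {North, South}: total = 1895
  {South, East}: total = 1925
  {North, East}: total = 2190
Best pair: {North, South} with total 1895.

{North, South}, total 1895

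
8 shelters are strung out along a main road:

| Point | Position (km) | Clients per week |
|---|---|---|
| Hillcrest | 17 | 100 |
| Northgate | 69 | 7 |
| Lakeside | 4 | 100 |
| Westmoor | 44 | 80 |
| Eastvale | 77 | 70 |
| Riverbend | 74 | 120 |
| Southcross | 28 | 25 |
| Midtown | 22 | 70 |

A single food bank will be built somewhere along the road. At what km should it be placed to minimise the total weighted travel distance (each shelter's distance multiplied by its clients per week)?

For a sum of weighted absolute distances on a line, the optimum is the weighted median (not the mean). Total weight W = 572; half-weight = 286.
Sort by position and accumulate weight:
  km 4 (Lakeside, w=100) → cum 100
  km 17 (Hillcrest, w=100) → cum 200
  km 22 (Midtown, w=70) → cum 270
  km 28 (Southcross, w=25) → cum 295  ≥ 286 → median here
  km 44 (Westmoor, w=80) → cum 375
  km 69 (Northgate, w=7) → cum 382
  km 74 (Riverbend, w=120) → cum 502
  km 77 (Eastvale, w=70) → cum 572
Optimal location: km 28.

x = 28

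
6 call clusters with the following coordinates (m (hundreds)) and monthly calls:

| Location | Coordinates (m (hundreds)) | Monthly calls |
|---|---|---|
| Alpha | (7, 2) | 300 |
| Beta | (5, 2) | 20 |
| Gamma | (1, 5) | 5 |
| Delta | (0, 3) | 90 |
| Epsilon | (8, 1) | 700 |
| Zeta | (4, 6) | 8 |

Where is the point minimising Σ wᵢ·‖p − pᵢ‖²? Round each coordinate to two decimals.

(6.98, 1.50)

The minimiser of Σwᵢ‖p−pᵢ‖² is the weighted centroid p* = (Σwᵢpᵢ)/(Σwᵢ).
Σwᵢ = 1123.
Σwᵢxᵢ = 300·7 + 20·5 + 5·1 + 90·0 + 700·8 + 8·4 = 7837.
Σwᵢyᵢ = 300·2 + 20·2 + 5·5 + 90·3 + 700·1 + 8·6 = 1683.
x* = 7837/1123 = 6.98, y* = 1683/1123 = 1.50.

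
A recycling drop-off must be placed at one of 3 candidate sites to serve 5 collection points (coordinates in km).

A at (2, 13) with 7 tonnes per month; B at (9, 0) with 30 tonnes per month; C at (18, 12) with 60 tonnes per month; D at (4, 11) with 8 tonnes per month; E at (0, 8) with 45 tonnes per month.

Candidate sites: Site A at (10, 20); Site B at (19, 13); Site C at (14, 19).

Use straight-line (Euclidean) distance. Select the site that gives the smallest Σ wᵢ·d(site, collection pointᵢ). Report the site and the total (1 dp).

Site B, total 1701.1 km

Total weighted distance at each candidate:
  Site A (10, 20): total = 2143.4
  Site B (19, 13): total = 1701.1
  Site C (14, 19): total = 2070.7
Minimum is at Site B with total 1701.1 km.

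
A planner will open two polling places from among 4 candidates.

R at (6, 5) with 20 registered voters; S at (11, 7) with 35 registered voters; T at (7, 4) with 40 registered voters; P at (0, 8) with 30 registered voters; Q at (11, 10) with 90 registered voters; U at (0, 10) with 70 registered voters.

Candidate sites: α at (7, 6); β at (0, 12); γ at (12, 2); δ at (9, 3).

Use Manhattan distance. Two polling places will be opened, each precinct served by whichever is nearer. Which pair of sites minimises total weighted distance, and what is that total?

Evaluate every pair (each demand assigned to the nearer of the two):
  {α, β}: total = 1275
  {β, δ}: total = 1500
  {β, γ}: total = 1740
  {α, γ}: total = 2055
  {α, δ}: total = 2055
  {γ, δ}: total = 2780
Best pair: {α, β} with total 1275.

{α, β}, total 1275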